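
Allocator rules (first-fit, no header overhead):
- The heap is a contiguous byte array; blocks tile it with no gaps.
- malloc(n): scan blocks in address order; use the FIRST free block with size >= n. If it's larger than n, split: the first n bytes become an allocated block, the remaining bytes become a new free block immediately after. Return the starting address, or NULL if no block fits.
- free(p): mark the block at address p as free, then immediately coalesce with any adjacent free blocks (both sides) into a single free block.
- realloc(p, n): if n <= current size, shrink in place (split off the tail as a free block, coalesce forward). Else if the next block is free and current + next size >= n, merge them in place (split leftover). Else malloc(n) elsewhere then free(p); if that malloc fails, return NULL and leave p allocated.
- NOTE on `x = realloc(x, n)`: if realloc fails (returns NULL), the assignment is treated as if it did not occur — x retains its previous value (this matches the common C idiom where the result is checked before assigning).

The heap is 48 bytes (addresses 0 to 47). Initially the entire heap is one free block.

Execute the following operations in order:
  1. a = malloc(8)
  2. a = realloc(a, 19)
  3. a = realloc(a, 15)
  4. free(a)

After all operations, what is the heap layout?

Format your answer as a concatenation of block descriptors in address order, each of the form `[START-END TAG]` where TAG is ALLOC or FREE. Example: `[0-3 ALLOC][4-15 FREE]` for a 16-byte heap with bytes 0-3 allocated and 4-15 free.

Op 1: a = malloc(8) -> a = 0; heap: [0-7 ALLOC][8-47 FREE]
Op 2: a = realloc(a, 19) -> a = 0; heap: [0-18 ALLOC][19-47 FREE]
Op 3: a = realloc(a, 15) -> a = 0; heap: [0-14 ALLOC][15-47 FREE]
Op 4: free(a) -> (freed a); heap: [0-47 FREE]

Answer: [0-47 FREE]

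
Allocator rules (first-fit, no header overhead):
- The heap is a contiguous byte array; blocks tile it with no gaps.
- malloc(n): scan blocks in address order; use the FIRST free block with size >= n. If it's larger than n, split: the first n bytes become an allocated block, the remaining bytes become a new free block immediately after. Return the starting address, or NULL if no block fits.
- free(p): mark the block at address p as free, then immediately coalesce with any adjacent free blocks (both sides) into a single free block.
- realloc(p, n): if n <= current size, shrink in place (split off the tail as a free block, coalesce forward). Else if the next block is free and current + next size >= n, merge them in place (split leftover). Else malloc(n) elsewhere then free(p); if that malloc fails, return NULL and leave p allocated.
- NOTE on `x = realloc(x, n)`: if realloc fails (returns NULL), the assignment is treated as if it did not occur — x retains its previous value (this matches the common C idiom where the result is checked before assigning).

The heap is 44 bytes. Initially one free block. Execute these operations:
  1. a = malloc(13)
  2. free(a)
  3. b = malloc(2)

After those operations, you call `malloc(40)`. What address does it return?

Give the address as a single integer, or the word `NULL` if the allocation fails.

Op 1: a = malloc(13) -> a = 0; heap: [0-12 ALLOC][13-43 FREE]
Op 2: free(a) -> (freed a); heap: [0-43 FREE]
Op 3: b = malloc(2) -> b = 0; heap: [0-1 ALLOC][2-43 FREE]
malloc(40): first-fit scan over [0-1 ALLOC][2-43 FREE] -> 2

Answer: 2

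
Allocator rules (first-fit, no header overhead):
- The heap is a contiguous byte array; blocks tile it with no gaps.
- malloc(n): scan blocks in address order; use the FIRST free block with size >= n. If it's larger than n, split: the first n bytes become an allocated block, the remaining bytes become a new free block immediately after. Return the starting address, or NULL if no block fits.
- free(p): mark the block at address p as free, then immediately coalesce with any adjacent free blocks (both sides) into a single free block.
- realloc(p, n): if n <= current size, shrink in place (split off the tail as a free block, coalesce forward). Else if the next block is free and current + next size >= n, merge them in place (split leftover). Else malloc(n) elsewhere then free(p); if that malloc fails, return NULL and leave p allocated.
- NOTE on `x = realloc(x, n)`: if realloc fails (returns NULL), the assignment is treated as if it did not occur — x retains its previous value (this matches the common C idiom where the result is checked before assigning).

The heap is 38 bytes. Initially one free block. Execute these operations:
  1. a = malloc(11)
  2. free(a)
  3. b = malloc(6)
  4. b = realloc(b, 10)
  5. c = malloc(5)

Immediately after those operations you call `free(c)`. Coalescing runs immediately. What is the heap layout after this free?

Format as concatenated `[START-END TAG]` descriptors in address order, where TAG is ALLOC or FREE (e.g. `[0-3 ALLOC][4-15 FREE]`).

Op 1: a = malloc(11) -> a = 0; heap: [0-10 ALLOC][11-37 FREE]
Op 2: free(a) -> (freed a); heap: [0-37 FREE]
Op 3: b = malloc(6) -> b = 0; heap: [0-5 ALLOC][6-37 FREE]
Op 4: b = realloc(b, 10) -> b = 0; heap: [0-9 ALLOC][10-37 FREE]
Op 5: c = malloc(5) -> c = 10; heap: [0-9 ALLOC][10-14 ALLOC][15-37 FREE]
free(c): c = 10 -> block [10-14 ALLOC]; mark free, coalesce with adjacent free neighbors -> [0-9 ALLOC][10-37 FREE]

Answer: [0-9 ALLOC][10-37 FREE]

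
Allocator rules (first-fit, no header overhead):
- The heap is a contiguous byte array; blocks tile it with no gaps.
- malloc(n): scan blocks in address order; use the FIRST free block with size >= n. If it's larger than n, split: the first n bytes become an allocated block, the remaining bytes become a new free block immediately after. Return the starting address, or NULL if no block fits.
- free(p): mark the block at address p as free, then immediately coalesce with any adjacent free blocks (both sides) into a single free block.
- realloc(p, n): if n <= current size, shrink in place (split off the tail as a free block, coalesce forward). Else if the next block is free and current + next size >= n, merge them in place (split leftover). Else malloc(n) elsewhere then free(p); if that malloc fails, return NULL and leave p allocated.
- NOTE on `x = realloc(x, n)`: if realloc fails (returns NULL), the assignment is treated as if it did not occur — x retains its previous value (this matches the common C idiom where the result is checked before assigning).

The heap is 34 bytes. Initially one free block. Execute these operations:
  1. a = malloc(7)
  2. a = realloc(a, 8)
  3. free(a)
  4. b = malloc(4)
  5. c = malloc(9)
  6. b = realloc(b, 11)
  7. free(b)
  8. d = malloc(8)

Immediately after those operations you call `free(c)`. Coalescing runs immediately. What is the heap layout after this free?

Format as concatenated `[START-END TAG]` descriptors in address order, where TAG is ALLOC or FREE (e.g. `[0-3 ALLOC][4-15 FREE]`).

Op 1: a = malloc(7) -> a = 0; heap: [0-6 ALLOC][7-33 FREE]
Op 2: a = realloc(a, 8) -> a = 0; heap: [0-7 ALLOC][8-33 FREE]
Op 3: free(a) -> (freed a); heap: [0-33 FREE]
Op 4: b = malloc(4) -> b = 0; heap: [0-3 ALLOC][4-33 FREE]
Op 5: c = malloc(9) -> c = 4; heap: [0-3 ALLOC][4-12 ALLOC][13-33 FREE]
Op 6: b = realloc(b, 11) -> b = 13; heap: [0-3 FREE][4-12 ALLOC][13-23 ALLOC][24-33 FREE]
Op 7: free(b) -> (freed b); heap: [0-3 FREE][4-12 ALLOC][13-33 FREE]
Op 8: d = malloc(8) -> d = 13; heap: [0-3 FREE][4-12 ALLOC][13-20 ALLOC][21-33 FREE]
free(c): c = 4 -> block [4-12 ALLOC]; mark free, coalesce with adjacent free neighbors -> [0-12 FREE][13-20 ALLOC][21-33 FREE]

Answer: [0-12 FREE][13-20 ALLOC][21-33 FREE]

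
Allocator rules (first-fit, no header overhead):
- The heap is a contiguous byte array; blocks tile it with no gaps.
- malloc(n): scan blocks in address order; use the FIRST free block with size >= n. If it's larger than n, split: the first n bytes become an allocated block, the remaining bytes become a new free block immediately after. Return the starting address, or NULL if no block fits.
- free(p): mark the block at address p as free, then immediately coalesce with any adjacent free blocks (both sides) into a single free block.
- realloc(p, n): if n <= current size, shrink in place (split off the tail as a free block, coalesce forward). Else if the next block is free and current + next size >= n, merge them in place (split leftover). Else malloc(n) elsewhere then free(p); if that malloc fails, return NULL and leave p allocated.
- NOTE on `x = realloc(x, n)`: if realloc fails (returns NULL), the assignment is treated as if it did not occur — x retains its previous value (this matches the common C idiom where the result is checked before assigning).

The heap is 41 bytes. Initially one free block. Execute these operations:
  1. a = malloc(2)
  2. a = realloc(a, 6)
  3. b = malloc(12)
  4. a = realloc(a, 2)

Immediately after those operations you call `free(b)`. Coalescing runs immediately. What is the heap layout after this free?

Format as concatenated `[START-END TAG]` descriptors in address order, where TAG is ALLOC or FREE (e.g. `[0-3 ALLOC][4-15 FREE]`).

Answer: [0-1 ALLOC][2-40 FREE]

Derivation:
Op 1: a = malloc(2) -> a = 0; heap: [0-1 ALLOC][2-40 FREE]
Op 2: a = realloc(a, 6) -> a = 0; heap: [0-5 ALLOC][6-40 FREE]
Op 3: b = malloc(12) -> b = 6; heap: [0-5 ALLOC][6-17 ALLOC][18-40 FREE]
Op 4: a = realloc(a, 2) -> a = 0; heap: [0-1 ALLOC][2-5 FREE][6-17 ALLOC][18-40 FREE]
free(b): b = 6 -> block [6-17 ALLOC]; mark free, coalesce with adjacent free neighbors -> [0-1 ALLOC][2-40 FREE]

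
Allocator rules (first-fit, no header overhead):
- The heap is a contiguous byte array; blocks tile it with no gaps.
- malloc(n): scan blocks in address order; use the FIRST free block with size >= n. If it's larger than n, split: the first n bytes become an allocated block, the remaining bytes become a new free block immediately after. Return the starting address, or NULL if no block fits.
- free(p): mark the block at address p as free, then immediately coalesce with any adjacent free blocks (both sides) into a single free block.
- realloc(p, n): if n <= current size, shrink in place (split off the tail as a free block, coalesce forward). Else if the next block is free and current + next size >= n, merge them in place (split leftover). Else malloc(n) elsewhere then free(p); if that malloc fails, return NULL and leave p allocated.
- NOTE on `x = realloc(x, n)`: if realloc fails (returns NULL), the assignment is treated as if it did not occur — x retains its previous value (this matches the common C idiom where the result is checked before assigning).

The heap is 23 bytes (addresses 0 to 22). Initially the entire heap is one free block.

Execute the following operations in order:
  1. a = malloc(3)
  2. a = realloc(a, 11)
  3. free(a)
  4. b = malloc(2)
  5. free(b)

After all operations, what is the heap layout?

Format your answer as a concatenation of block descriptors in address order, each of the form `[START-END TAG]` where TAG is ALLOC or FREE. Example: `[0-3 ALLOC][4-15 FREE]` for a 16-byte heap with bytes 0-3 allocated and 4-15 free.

Answer: [0-22 FREE]

Derivation:
Op 1: a = malloc(3) -> a = 0; heap: [0-2 ALLOC][3-22 FREE]
Op 2: a = realloc(a, 11) -> a = 0; heap: [0-10 ALLOC][11-22 FREE]
Op 3: free(a) -> (freed a); heap: [0-22 FREE]
Op 4: b = malloc(2) -> b = 0; heap: [0-1 ALLOC][2-22 FREE]
Op 5: free(b) -> (freed b); heap: [0-22 FREE]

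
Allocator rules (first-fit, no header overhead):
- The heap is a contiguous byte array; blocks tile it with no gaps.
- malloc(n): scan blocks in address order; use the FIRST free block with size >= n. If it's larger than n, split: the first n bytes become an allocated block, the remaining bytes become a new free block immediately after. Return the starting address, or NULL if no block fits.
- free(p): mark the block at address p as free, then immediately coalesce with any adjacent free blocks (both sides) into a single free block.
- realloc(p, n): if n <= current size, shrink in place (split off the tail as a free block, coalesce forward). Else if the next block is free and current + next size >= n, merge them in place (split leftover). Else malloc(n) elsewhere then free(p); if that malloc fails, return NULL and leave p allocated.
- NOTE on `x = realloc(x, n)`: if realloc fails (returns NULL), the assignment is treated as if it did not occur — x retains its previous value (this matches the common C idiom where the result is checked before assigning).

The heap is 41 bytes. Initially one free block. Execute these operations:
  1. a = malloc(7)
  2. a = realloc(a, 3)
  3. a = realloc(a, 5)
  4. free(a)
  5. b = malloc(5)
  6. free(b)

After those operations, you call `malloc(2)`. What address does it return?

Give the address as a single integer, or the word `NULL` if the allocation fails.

Op 1: a = malloc(7) -> a = 0; heap: [0-6 ALLOC][7-40 FREE]
Op 2: a = realloc(a, 3) -> a = 0; heap: [0-2 ALLOC][3-40 FREE]
Op 3: a = realloc(a, 5) -> a = 0; heap: [0-4 ALLOC][5-40 FREE]
Op 4: free(a) -> (freed a); heap: [0-40 FREE]
Op 5: b = malloc(5) -> b = 0; heap: [0-4 ALLOC][5-40 FREE]
Op 6: free(b) -> (freed b); heap: [0-40 FREE]
malloc(2): first-fit scan over [0-40 FREE] -> 0

Answer: 0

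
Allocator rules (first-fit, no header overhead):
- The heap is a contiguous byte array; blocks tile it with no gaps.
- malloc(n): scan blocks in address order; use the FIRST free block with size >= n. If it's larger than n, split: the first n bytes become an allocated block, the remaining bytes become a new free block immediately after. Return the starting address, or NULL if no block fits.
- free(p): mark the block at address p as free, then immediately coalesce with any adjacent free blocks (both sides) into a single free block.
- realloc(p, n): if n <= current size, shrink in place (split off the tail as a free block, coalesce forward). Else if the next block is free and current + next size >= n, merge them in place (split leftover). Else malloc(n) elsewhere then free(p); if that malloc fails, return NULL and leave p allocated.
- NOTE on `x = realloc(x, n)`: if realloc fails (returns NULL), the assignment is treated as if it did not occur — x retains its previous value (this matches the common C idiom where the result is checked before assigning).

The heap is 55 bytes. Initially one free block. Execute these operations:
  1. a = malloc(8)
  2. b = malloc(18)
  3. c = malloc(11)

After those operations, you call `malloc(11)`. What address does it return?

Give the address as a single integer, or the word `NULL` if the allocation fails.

Op 1: a = malloc(8) -> a = 0; heap: [0-7 ALLOC][8-54 FREE]
Op 2: b = malloc(18) -> b = 8; heap: [0-7 ALLOC][8-25 ALLOC][26-54 FREE]
Op 3: c = malloc(11) -> c = 26; heap: [0-7 ALLOC][8-25 ALLOC][26-36 ALLOC][37-54 FREE]
malloc(11): first-fit scan over [0-7 ALLOC][8-25 ALLOC][26-36 ALLOC][37-54 FREE] -> 37

Answer: 37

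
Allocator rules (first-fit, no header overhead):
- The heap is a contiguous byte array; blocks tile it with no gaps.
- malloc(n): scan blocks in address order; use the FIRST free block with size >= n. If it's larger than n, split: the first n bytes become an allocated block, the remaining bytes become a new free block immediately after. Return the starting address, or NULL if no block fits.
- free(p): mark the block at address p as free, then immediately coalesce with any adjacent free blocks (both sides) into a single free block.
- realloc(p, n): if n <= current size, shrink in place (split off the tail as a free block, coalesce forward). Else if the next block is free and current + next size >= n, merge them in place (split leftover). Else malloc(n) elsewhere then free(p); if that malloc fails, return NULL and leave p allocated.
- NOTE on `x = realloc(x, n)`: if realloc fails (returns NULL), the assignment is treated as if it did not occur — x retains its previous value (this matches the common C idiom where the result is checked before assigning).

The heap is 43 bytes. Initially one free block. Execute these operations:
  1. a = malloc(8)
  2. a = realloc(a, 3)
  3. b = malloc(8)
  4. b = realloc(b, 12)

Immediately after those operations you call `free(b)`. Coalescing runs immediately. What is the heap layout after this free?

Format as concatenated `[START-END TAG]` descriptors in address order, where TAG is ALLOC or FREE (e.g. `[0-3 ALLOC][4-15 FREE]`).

Answer: [0-2 ALLOC][3-42 FREE]

Derivation:
Op 1: a = malloc(8) -> a = 0; heap: [0-7 ALLOC][8-42 FREE]
Op 2: a = realloc(a, 3) -> a = 0; heap: [0-2 ALLOC][3-42 FREE]
Op 3: b = malloc(8) -> b = 3; heap: [0-2 ALLOC][3-10 ALLOC][11-42 FREE]
Op 4: b = realloc(b, 12) -> b = 3; heap: [0-2 ALLOC][3-14 ALLOC][15-42 FREE]
free(b): b = 3 -> block [3-14 ALLOC]; mark free, coalesce with adjacent free neighbors -> [0-2 ALLOC][3-42 FREE]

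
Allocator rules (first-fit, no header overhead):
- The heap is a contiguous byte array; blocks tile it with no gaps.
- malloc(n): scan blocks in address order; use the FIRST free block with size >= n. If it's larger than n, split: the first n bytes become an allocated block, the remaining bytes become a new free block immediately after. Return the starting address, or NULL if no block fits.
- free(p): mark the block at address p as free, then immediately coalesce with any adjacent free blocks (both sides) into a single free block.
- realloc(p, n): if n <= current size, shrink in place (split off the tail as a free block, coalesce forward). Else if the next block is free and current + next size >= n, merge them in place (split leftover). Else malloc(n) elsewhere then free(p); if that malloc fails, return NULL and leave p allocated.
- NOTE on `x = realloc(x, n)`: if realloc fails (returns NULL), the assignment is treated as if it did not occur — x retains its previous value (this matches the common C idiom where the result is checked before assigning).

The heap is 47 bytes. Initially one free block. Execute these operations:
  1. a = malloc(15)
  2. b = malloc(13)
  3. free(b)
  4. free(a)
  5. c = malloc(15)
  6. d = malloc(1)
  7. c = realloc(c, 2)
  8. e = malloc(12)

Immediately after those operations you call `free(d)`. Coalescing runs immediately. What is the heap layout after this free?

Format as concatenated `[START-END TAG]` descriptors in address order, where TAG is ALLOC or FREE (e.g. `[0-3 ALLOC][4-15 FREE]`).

Op 1: a = malloc(15) -> a = 0; heap: [0-14 ALLOC][15-46 FREE]
Op 2: b = malloc(13) -> b = 15; heap: [0-14 ALLOC][15-27 ALLOC][28-46 FREE]
Op 3: free(b) -> (freed b); heap: [0-14 ALLOC][15-46 FREE]
Op 4: free(a) -> (freed a); heap: [0-46 FREE]
Op 5: c = malloc(15) -> c = 0; heap: [0-14 ALLOC][15-46 FREE]
Op 6: d = malloc(1) -> d = 15; heap: [0-14 ALLOC][15-15 ALLOC][16-46 FREE]
Op 7: c = realloc(c, 2) -> c = 0; heap: [0-1 ALLOC][2-14 FREE][15-15 ALLOC][16-46 FREE]
Op 8: e = malloc(12) -> e = 2; heap: [0-1 ALLOC][2-13 ALLOC][14-14 FREE][15-15 ALLOC][16-46 FREE]
free(d): d = 15 -> block [15-15 ALLOC]; mark free, coalesce with adjacent free neighbors -> [0-1 ALLOC][2-13 ALLOC][14-46 FREE]

Answer: [0-1 ALLOC][2-13 ALLOC][14-46 FREE]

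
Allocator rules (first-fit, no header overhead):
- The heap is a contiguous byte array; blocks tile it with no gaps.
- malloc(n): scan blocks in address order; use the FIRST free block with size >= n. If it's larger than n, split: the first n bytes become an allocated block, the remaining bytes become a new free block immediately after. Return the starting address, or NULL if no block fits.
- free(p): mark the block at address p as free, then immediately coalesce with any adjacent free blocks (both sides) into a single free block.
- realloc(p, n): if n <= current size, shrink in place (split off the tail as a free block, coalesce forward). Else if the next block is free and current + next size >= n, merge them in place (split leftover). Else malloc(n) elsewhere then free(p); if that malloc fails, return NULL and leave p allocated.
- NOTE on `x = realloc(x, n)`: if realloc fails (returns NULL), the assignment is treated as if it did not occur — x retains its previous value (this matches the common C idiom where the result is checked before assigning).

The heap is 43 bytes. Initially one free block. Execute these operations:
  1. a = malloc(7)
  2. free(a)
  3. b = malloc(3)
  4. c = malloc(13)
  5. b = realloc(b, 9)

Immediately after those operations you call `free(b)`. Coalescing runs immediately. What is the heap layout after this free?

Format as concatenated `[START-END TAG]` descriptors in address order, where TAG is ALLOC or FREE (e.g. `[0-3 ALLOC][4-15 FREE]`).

Op 1: a = malloc(7) -> a = 0; heap: [0-6 ALLOC][7-42 FREE]
Op 2: free(a) -> (freed a); heap: [0-42 FREE]
Op 3: b = malloc(3) -> b = 0; heap: [0-2 ALLOC][3-42 FREE]
Op 4: c = malloc(13) -> c = 3; heap: [0-2 ALLOC][3-15 ALLOC][16-42 FREE]
Op 5: b = realloc(b, 9) -> b = 16; heap: [0-2 FREE][3-15 ALLOC][16-24 ALLOC][25-42 FREE]
free(b): b = 16 -> block [16-24 ALLOC]; mark free, coalesce with adjacent free neighbors -> [0-2 FREE][3-15 ALLOC][16-42 FREE]

Answer: [0-2 FREE][3-15 ALLOC][16-42 FREE]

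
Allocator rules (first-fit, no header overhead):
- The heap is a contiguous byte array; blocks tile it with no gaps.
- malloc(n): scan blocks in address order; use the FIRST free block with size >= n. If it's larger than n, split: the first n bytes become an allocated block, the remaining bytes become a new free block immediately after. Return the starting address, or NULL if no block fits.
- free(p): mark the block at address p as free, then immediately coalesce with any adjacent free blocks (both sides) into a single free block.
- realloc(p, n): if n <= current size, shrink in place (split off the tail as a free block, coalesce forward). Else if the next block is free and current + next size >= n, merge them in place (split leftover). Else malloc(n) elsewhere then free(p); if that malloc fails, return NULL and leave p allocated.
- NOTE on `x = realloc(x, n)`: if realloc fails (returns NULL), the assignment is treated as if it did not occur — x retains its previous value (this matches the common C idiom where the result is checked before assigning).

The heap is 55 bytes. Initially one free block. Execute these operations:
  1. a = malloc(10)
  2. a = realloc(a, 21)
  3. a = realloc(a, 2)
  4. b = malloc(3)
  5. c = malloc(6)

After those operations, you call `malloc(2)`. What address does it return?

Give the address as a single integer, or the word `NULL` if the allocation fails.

Op 1: a = malloc(10) -> a = 0; heap: [0-9 ALLOC][10-54 FREE]
Op 2: a = realloc(a, 21) -> a = 0; heap: [0-20 ALLOC][21-54 FREE]
Op 3: a = realloc(a, 2) -> a = 0; heap: [0-1 ALLOC][2-54 FREE]
Op 4: b = malloc(3) -> b = 2; heap: [0-1 ALLOC][2-4 ALLOC][5-54 FREE]
Op 5: c = malloc(6) -> c = 5; heap: [0-1 ALLOC][2-4 ALLOC][5-10 ALLOC][11-54 FREE]
malloc(2): first-fit scan over [0-1 ALLOC][2-4 ALLOC][5-10 ALLOC][11-54 FREE] -> 11

Answer: 11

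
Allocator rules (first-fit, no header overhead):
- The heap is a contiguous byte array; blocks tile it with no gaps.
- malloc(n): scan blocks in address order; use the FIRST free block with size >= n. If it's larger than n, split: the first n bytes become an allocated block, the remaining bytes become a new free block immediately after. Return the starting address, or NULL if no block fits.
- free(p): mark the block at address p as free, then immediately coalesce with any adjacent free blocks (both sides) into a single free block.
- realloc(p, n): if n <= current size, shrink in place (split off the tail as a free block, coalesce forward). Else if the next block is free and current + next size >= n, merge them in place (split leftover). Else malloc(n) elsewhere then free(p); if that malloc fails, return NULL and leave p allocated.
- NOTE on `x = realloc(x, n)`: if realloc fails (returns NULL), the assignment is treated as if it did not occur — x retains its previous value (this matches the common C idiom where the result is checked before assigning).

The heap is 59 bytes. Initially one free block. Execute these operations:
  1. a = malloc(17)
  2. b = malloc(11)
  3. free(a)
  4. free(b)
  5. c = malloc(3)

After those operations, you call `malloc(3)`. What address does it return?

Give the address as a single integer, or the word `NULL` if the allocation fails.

Op 1: a = malloc(17) -> a = 0; heap: [0-16 ALLOC][17-58 FREE]
Op 2: b = malloc(11) -> b = 17; heap: [0-16 ALLOC][17-27 ALLOC][28-58 FREE]
Op 3: free(a) -> (freed a); heap: [0-16 FREE][17-27 ALLOC][28-58 FREE]
Op 4: free(b) -> (freed b); heap: [0-58 FREE]
Op 5: c = malloc(3) -> c = 0; heap: [0-2 ALLOC][3-58 FREE]
malloc(3): first-fit scan over [0-2 ALLOC][3-58 FREE] -> 3

Answer: 3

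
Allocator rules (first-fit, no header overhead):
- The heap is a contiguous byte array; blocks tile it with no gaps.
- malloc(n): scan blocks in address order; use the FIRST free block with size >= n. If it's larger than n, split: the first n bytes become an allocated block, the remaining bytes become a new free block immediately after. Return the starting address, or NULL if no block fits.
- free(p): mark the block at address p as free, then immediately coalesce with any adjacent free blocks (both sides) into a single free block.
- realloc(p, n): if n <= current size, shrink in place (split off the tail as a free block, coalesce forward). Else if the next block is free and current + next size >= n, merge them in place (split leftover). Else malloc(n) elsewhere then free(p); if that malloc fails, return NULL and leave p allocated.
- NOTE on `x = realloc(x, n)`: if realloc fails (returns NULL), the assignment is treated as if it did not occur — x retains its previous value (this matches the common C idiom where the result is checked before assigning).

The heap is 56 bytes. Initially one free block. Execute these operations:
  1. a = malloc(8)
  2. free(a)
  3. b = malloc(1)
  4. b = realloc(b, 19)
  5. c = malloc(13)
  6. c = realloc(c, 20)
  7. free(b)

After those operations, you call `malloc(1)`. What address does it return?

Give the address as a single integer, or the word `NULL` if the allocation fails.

Op 1: a = malloc(8) -> a = 0; heap: [0-7 ALLOC][8-55 FREE]
Op 2: free(a) -> (freed a); heap: [0-55 FREE]
Op 3: b = malloc(1) -> b = 0; heap: [0-0 ALLOC][1-55 FREE]
Op 4: b = realloc(b, 19) -> b = 0; heap: [0-18 ALLOC][19-55 FREE]
Op 5: c = malloc(13) -> c = 19; heap: [0-18 ALLOC][19-31 ALLOC][32-55 FREE]
Op 6: c = realloc(c, 20) -> c = 19; heap: [0-18 ALLOC][19-38 ALLOC][39-55 FREE]
Op 7: free(b) -> (freed b); heap: [0-18 FREE][19-38 ALLOC][39-55 FREE]
malloc(1): first-fit scan over [0-18 FREE][19-38 ALLOC][39-55 FREE] -> 0

Answer: 0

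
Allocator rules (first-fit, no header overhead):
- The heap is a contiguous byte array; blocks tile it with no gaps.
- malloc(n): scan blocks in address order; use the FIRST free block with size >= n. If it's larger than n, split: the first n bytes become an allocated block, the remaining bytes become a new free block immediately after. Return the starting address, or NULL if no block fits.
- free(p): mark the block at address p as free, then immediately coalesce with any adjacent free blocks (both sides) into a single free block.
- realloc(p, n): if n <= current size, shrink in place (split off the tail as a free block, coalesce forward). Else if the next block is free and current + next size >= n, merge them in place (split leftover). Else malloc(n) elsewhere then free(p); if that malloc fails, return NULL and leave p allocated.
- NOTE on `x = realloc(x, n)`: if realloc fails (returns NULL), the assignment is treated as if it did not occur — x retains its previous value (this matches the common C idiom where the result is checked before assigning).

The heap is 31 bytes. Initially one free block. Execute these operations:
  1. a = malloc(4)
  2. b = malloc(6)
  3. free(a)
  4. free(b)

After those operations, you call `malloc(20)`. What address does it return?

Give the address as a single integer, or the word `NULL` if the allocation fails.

Op 1: a = malloc(4) -> a = 0; heap: [0-3 ALLOC][4-30 FREE]
Op 2: b = malloc(6) -> b = 4; heap: [0-3 ALLOC][4-9 ALLOC][10-30 FREE]
Op 3: free(a) -> (freed a); heap: [0-3 FREE][4-9 ALLOC][10-30 FREE]
Op 4: free(b) -> (freed b); heap: [0-30 FREE]
malloc(20): first-fit scan over [0-30 FREE] -> 0

Answer: 0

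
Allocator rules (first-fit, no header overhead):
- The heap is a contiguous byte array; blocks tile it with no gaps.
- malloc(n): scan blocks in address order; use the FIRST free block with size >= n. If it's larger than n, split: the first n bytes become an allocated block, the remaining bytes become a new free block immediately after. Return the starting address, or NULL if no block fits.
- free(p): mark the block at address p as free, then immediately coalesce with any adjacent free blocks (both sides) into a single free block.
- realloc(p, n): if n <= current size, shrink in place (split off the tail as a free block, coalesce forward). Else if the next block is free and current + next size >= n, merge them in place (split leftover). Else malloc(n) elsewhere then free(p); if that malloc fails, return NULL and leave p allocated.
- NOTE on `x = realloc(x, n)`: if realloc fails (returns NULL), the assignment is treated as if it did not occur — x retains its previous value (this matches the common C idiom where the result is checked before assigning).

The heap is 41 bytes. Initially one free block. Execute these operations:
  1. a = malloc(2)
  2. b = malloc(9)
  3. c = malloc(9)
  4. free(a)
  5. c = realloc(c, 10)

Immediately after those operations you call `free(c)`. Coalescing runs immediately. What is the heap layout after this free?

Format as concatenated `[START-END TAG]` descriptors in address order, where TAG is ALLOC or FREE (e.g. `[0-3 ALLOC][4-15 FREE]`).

Op 1: a = malloc(2) -> a = 0; heap: [0-1 ALLOC][2-40 FREE]
Op 2: b = malloc(9) -> b = 2; heap: [0-1 ALLOC][2-10 ALLOC][11-40 FREE]
Op 3: c = malloc(9) -> c = 11; heap: [0-1 ALLOC][2-10 ALLOC][11-19 ALLOC][20-40 FREE]
Op 4: free(a) -> (freed a); heap: [0-1 FREE][2-10 ALLOC][11-19 ALLOC][20-40 FREE]
Op 5: c = realloc(c, 10) -> c = 11; heap: [0-1 FREE][2-10 ALLOC][11-20 ALLOC][21-40 FREE]
free(c): c = 11 -> block [11-20 ALLOC]; mark free, coalesce with adjacent free neighbors -> [0-1 FREE][2-10 ALLOC][11-40 FREE]

Answer: [0-1 FREE][2-10 ALLOC][11-40 FREE]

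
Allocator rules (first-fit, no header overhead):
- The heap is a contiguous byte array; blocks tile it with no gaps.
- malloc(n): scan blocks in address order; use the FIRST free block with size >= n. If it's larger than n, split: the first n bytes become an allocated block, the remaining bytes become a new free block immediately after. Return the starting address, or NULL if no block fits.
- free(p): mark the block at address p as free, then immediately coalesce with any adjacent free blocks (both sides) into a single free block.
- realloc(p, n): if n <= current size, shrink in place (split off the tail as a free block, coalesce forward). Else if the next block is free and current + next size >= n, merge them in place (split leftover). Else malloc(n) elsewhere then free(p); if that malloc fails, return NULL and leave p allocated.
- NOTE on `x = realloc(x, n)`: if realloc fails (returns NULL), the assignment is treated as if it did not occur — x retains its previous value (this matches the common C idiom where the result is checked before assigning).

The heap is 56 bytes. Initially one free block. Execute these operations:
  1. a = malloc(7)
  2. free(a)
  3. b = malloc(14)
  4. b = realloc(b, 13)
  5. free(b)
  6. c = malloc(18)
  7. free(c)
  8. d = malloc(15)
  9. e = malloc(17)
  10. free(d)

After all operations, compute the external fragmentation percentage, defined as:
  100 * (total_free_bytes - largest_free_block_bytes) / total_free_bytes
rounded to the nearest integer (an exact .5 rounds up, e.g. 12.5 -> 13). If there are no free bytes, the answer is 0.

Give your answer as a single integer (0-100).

Answer: 38

Derivation:
Op 1: a = malloc(7) -> a = 0; heap: [0-6 ALLOC][7-55 FREE]
Op 2: free(a) -> (freed a); heap: [0-55 FREE]
Op 3: b = malloc(14) -> b = 0; heap: [0-13 ALLOC][14-55 FREE]
Op 4: b = realloc(b, 13) -> b = 0; heap: [0-12 ALLOC][13-55 FREE]
Op 5: free(b) -> (freed b); heap: [0-55 FREE]
Op 6: c = malloc(18) -> c = 0; heap: [0-17 ALLOC][18-55 FREE]
Op 7: free(c) -> (freed c); heap: [0-55 FREE]
Op 8: d = malloc(15) -> d = 0; heap: [0-14 ALLOC][15-55 FREE]
Op 9: e = malloc(17) -> e = 15; heap: [0-14 ALLOC][15-31 ALLOC][32-55 FREE]
Op 10: free(d) -> (freed d); heap: [0-14 FREE][15-31 ALLOC][32-55 FREE]
Free blocks: [15 24] total_free=39 largest=24 -> 100*(39-24)/39 = 1500/39 ≈ 38.462 -> rounds to 38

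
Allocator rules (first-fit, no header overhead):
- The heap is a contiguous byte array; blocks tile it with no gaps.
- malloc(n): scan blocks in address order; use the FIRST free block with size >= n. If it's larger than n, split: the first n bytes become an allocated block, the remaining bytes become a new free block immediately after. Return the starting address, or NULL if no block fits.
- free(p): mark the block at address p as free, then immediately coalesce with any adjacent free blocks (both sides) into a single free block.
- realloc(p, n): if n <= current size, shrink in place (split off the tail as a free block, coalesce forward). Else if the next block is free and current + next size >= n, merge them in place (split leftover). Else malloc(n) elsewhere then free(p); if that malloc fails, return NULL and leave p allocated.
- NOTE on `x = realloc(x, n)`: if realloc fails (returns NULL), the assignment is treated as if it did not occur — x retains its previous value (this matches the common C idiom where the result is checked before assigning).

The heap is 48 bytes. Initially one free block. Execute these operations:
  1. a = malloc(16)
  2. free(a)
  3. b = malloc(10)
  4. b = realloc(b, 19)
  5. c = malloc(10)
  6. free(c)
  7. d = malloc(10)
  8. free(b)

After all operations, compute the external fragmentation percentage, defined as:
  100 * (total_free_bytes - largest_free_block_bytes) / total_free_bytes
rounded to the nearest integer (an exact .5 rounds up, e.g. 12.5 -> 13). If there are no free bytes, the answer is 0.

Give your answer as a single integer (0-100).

Op 1: a = malloc(16) -> a = 0; heap: [0-15 ALLOC][16-47 FREE]
Op 2: free(a) -> (freed a); heap: [0-47 FREE]
Op 3: b = malloc(10) -> b = 0; heap: [0-9 ALLOC][10-47 FREE]
Op 4: b = realloc(b, 19) -> b = 0; heap: [0-18 ALLOC][19-47 FREE]
Op 5: c = malloc(10) -> c = 19; heap: [0-18 ALLOC][19-28 ALLOC][29-47 FREE]
Op 6: free(c) -> (freed c); heap: [0-18 ALLOC][19-47 FREE]
Op 7: d = malloc(10) -> d = 19; heap: [0-18 ALLOC][19-28 ALLOC][29-47 FREE]
Op 8: free(b) -> (freed b); heap: [0-18 FREE][19-28 ALLOC][29-47 FREE]
Free blocks: [19 19] total_free=38 largest=19 -> 100*(38-19)/38 = 1900/38 = 50

Answer: 50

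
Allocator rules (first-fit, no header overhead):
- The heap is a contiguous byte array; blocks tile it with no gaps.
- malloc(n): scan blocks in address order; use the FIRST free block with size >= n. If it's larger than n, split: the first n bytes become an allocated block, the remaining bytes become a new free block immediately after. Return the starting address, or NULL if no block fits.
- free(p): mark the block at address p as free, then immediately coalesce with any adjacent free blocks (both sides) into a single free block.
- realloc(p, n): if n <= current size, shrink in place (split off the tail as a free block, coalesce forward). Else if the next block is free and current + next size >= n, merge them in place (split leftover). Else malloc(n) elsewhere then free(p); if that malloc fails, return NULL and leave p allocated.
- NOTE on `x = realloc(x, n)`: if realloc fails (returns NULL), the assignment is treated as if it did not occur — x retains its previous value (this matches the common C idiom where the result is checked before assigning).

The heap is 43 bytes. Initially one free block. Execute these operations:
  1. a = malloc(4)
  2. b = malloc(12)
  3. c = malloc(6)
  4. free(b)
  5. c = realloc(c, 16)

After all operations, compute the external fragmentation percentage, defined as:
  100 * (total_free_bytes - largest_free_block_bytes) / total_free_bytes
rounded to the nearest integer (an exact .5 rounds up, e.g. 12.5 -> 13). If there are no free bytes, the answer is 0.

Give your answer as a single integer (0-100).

Op 1: a = malloc(4) -> a = 0; heap: [0-3 ALLOC][4-42 FREE]
Op 2: b = malloc(12) -> b = 4; heap: [0-3 ALLOC][4-15 ALLOC][16-42 FREE]
Op 3: c = malloc(6) -> c = 16; heap: [0-3 ALLOC][4-15 ALLOC][16-21 ALLOC][22-42 FREE]
Op 4: free(b) -> (freed b); heap: [0-3 ALLOC][4-15 FREE][16-21 ALLOC][22-42 FREE]
Op 5: c = realloc(c, 16) -> c = 16; heap: [0-3 ALLOC][4-15 FREE][16-31 ALLOC][32-42 FREE]
Free blocks: [12 11] total_free=23 largest=12 -> 100*(23-12)/23 = 1100/23 ≈ 47.826 -> rounds to 48

Answer: 48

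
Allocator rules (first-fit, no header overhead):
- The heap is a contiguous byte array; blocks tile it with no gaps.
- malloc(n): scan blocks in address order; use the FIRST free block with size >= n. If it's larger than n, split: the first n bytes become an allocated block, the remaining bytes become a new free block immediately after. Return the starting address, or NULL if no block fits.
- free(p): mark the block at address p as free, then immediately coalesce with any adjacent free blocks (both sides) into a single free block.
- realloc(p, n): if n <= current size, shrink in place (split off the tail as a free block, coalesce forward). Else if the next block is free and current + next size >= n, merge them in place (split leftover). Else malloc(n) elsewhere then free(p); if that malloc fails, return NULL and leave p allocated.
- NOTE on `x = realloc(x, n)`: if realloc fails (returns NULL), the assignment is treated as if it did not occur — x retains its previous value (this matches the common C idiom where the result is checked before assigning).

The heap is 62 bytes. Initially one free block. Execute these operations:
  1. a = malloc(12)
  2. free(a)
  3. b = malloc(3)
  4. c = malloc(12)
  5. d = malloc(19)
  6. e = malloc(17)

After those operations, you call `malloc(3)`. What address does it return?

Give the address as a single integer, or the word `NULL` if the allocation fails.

Op 1: a = malloc(12) -> a = 0; heap: [0-11 ALLOC][12-61 FREE]
Op 2: free(a) -> (freed a); heap: [0-61 FREE]
Op 3: b = malloc(3) -> b = 0; heap: [0-2 ALLOC][3-61 FREE]
Op 4: c = malloc(12) -> c = 3; heap: [0-2 ALLOC][3-14 ALLOC][15-61 FREE]
Op 5: d = malloc(19) -> d = 15; heap: [0-2 ALLOC][3-14 ALLOC][15-33 ALLOC][34-61 FREE]
Op 6: e = malloc(17) -> e = 34; heap: [0-2 ALLOC][3-14 ALLOC][15-33 ALLOC][34-50 ALLOC][51-61 FREE]
malloc(3): first-fit scan over [0-2 ALLOC][3-14 ALLOC][15-33 ALLOC][34-50 ALLOC][51-61 FREE] -> 51

Answer: 51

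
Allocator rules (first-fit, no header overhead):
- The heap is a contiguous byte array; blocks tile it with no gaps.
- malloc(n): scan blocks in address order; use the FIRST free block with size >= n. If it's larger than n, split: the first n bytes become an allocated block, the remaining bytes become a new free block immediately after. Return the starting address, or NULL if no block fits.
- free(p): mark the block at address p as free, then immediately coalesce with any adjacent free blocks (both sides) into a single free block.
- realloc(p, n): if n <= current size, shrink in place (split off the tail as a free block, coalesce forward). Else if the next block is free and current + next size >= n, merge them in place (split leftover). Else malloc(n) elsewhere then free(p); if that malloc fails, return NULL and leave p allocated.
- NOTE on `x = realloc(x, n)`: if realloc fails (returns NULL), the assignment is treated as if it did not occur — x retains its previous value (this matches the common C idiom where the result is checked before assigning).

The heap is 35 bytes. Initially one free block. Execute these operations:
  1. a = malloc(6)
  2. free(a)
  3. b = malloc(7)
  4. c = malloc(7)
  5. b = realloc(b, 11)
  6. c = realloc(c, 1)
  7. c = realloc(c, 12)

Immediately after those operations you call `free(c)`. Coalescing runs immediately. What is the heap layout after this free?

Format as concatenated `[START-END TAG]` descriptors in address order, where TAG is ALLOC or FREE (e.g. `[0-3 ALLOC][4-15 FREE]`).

Answer: [0-13 FREE][14-24 ALLOC][25-34 FREE]

Derivation:
Op 1: a = malloc(6) -> a = 0; heap: [0-5 ALLOC][6-34 FREE]
Op 2: free(a) -> (freed a); heap: [0-34 FREE]
Op 3: b = malloc(7) -> b = 0; heap: [0-6 ALLOC][7-34 FREE]
Op 4: c = malloc(7) -> c = 7; heap: [0-6 ALLOC][7-13 ALLOC][14-34 FREE]
Op 5: b = realloc(b, 11) -> b = 14; heap: [0-6 FREE][7-13 ALLOC][14-24 ALLOC][25-34 FREE]
Op 6: c = realloc(c, 1) -> c = 7; heap: [0-6 FREE][7-7 ALLOC][8-13 FREE][14-24 ALLOC][25-34 FREE]
Op 7: c = realloc(c, 12) -> NULL (c unchanged); heap: [0-6 FREE][7-7 ALLOC][8-13 FREE][14-24 ALLOC][25-34 FREE]
free(c): c = 7 -> block [7-7 ALLOC]; mark free, coalesce with adjacent free neighbors -> [0-13 FREE][14-24 ALLOC][25-34 FREE]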